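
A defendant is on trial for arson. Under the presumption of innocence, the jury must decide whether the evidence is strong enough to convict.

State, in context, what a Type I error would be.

With the conventional null hypothesis that the defendant is innocent:
A Type I error is rejecting H₀ when H₀ is true.
Here that means convicting the defendant when actually the defendant is innocent.

A Type I error would mean concluding that the defendant is guilty when in fact the defendant is innocent.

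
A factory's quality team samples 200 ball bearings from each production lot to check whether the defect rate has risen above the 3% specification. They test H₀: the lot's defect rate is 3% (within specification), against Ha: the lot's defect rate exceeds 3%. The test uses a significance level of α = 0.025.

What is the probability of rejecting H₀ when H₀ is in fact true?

The significance level α is, by definition, the probability of a Type I error — P(reject H₀ | H₀ true).

0.025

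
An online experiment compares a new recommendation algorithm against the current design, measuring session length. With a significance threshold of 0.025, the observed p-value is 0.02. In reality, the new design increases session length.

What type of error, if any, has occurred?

The conventional null hypothesis is that the new design has no effect on session length.
Since p = 0.02 < α = 0.025, H₀ is rejected.
H₀ is false (actually the new design increases session length).
The decision matches the true state — no error.

Neither — the decision is correct.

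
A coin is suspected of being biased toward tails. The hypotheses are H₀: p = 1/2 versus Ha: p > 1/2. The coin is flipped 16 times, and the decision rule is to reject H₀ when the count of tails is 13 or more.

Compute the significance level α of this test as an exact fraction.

697/65536

Under H₀, X ~ Binomial(16, 1/2), and α = P(X ≥ 13).
Summing the upper tail: (560 + 120 + 16 + 1) / 2^16 = 697/65536.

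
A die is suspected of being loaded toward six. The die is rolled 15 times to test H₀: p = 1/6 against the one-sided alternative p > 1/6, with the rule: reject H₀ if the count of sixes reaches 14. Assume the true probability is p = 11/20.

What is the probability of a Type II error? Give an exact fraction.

16356278262148423407/16384000000000000000

β = P(fail to reject H₀ | Ha true) = P(S ≤ 13 | p = 11/20), S ~ Binomial(15, 11/20).
Adding the binomial probabilities P(S=0)+…+P(S=13) at p = 11/20 gives 16356278262148423407/16384000000000000000.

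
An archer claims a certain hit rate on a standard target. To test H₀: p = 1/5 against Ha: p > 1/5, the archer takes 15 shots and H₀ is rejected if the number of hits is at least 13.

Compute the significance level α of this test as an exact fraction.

α = P(reject H₀ | H₀ true) = P(K ≥ 13 | p = 1/5), with K ~ Binomial(15, 1/5).
Adding the binomial terms for j = 13 through 15 with p = 1/5 yields 1741/30517578125.

1741/30517578125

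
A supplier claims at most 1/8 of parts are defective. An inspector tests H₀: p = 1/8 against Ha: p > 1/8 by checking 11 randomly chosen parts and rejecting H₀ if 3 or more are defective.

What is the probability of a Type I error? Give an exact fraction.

Under H₀, Y ~ Binomial(11, 1/8); the Type I error rate is P(Y ≥ 3).
Via the complement, α = 1 − Σ_{j=0}^{2} C(11,j)(1/8)^j(7/8)^{11-j} = 1285931725/8589934592.

1285931725/8589934592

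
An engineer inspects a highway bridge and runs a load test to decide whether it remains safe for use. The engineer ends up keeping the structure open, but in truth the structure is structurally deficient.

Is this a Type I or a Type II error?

The null hypothesis here is that the structure meets the required load capacity (safe).
'Keeping the structure open' corresponds to failing to reject H₀.
H₀ was not rejected but H₀ is false — a Type II error (false negative).

Type II error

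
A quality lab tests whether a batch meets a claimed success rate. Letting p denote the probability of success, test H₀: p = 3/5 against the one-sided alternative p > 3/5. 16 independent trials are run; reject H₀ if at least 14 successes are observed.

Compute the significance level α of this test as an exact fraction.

α = P(reject H₀ | H₀ true) = P(Y ≥ 14 | p = 3/5), with Y ~ Binomial(16, 3/5).
P(Y ≥ 14) = Σ_{j=14}^{16} C(16,j)·(3/5)^j·(2/5)^{16-j} = 559607373/30517578125.

559607373/30517578125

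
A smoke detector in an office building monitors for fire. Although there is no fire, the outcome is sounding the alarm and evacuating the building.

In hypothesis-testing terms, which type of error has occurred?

Type I error

The null hypothesis here is that there is no fire.
'Sounding the alarm and evacuating the building' corresponds to rejecting H₀.
H₀ was rejected but H₀ is true — a Type I error (false positive).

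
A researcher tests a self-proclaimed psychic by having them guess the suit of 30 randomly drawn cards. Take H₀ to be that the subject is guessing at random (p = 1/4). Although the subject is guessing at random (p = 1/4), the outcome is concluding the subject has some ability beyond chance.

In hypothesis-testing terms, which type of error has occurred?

'Concluding the subject has some ability beyond chance' corresponds to rejecting H₀.
H₀ was rejected but H₀ is true — a Type I error (false positive).

Type I error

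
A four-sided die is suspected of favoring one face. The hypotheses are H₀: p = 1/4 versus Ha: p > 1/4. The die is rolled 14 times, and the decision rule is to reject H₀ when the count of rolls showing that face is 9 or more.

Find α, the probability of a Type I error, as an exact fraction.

578257/268435456

α = P(reject H₀ | H₀ true) = P(S ≥ 9 | p = 1/4), with S ~ Binomial(14, 1/4).
P(S ≥ 9) = Σ_{j=9}^{14} C(14,j)·(1/4)^j·(3/4)^{14-j} = 578257/268435456.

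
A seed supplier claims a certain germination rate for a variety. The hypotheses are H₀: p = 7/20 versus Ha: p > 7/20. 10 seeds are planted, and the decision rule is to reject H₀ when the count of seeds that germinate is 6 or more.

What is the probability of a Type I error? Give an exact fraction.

486062490487/5120000000000

Under H₀, S ~ Binomial(10, 7/20), and α = P(S ≥ 6).
P(S ≥ 6) = Σ_{j=6}^{10} C(10,j)·(7/20)^j·(13/20)^{10-j} = 486062490487/5120000000000.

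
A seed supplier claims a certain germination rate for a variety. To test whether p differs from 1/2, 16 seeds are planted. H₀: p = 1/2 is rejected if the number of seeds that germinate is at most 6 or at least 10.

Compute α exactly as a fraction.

Under H₀, Y ~ Binomial(16, 1/2); α is the probability of landing in either tail, P(Y ≤ 6) + P(Y ≥ 10).
Each tail has probability (1 + 16 + 120 + 560 + 1820 + 4368 + 8008)/65536; doubling gives α = 29786/65536 = 14893/32768.

14893/32768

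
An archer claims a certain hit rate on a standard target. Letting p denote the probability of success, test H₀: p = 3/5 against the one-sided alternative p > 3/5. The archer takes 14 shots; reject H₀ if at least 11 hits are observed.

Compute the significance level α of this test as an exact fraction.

758720601/6103515625

Under H₀, X ~ Binomial(14, 3/5), and α = P(X ≥ 11).
P(X ≥ 11) = Σ_{j=11}^{14} C(14,j)·(3/5)^j·(2/5)^{14-j} = 758720601/6103515625.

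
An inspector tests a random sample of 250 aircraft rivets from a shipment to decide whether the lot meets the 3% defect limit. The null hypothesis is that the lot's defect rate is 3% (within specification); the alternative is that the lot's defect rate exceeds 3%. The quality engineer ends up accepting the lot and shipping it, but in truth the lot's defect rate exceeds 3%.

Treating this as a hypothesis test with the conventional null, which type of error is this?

'Accepting the lot and shipping it' corresponds to failing to reject H₀.
H₀ was not rejected but H₀ is false — a Type II error (false negative).

Type II error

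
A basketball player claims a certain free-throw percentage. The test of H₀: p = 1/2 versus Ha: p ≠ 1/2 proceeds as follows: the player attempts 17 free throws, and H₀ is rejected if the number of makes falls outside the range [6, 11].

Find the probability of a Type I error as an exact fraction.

α = P(Y ≤ 5 or Y ≥ 12 | p = 1/2), Y ~ Binomial(17, 1/2).
Each tail has probability (1 + 17 + 136 + 680 + 2380 + 6188)/131072; doubling gives α = 18804/131072 = 4701/32768.

4701/32768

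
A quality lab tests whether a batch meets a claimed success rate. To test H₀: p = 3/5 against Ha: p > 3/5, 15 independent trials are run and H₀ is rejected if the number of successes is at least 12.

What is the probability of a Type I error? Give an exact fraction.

2761898877/30517578125

α = P(reject H₀ | H₀ true) = P(Y ≥ 12 | p = 3/5), with Y ~ Binomial(15, 3/5).
P(Y ≥ 12) = Σ_{j=12}^{15} C(15,j)·(3/5)^j·(2/5)^{15-j} = 2761898877/30517578125.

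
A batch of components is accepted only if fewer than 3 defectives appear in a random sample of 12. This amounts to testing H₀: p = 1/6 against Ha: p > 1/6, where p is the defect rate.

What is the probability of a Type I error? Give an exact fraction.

The significance level is the probability, assuming p = 1/6, of seeing 3 or more defectives in 12 draws.
Computing the lower-tail complement: 1 − 1474609375/2176782336 = 702172961/2176782336.

702172961/2176782336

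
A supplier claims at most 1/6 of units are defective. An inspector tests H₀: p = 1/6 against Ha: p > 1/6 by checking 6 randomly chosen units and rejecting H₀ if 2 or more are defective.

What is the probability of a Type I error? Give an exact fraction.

12281/46656

α = P(reject H₀ | H₀ true) = P(S ≥ 2 | p = 1/6), S ~ Binomial(6, 1/6).
Computing the lower-tail complement: 1 − 34375/46656 = 12281/46656.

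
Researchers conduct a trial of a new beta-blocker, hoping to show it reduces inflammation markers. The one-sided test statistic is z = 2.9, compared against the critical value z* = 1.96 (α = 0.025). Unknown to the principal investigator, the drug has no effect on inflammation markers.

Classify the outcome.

Type I error

The conventional null hypothesis is that the drug has no effect on inflammation markers.
Since z = 2.9 > z* = 1.96, H₀ is rejected.
H₀ is true (actually the drug has no effect on inflammation markers).
Rejecting a true H₀ is a Type I error.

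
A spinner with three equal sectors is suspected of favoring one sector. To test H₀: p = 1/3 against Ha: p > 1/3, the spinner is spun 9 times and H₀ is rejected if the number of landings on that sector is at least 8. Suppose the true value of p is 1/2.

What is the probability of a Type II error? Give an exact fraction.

251/256

A Type II error is failing to reject when Ha holds: with p = 1/2, β = P(S ≤ 7).
Adding the binomial probabilities P(S=0)+…+P(S=7) at p = 1/2 gives 251/256.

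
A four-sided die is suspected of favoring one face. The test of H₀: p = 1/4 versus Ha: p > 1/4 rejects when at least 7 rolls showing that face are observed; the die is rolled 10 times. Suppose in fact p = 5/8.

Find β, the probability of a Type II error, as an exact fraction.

148513581/268435456

β = P(fail to reject H₀ | Ha true) = P(K ≤ 6 | p = 5/8), K ~ Binomial(10, 5/8).
Equivalently, β = 1 − P(K ≥ 7) = 148513581/268435456.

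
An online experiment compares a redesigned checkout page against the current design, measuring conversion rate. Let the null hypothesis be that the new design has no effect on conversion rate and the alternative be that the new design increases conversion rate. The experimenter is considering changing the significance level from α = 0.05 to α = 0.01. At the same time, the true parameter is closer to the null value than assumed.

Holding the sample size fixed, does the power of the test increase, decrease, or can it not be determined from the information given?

A smaller α moves the rejection region further into the tail. With the alternative true, more outcomes now fall outside the rejection region, so failing to reject becomes more likely. When the true parameter is near the null value, the test has a harder time distinguishing Ha from H₀. Both changes push β in the same direction.
Since power = 1 − β and β increases, power decreases.

It decreases.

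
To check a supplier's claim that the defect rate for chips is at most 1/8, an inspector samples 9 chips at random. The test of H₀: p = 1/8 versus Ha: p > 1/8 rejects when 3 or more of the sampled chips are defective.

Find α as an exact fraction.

3083341/33554432

The significance level is the probability, assuming p = 1/8, of seeing 3 or more defectives in 9 draws.
α = 1 − P(K ≤ 2) = 1 − 30471091/33554432 = 3083341/33554432.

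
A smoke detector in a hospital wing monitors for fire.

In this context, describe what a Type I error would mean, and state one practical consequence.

A Type I error would mean concluding that there is a fire when in fact there is no fire. Consequence: the building is evacuated for a false alarm, disrupting work.

With the conventional null hypothesis that there is no fire:
A Type I error is rejecting H₀ when H₀ is true.
Here that means sounding the alarm and evacuating the building when actually there is no fire.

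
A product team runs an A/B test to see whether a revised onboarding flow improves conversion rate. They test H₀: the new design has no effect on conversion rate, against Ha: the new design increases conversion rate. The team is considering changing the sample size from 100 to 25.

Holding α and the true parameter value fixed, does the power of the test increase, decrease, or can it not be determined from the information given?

A smaller sample increases the standard error, so the sampling distributions under H₀ and Ha overlap more.
Since power = 1 − β and β increases, power decreases.

It decreases.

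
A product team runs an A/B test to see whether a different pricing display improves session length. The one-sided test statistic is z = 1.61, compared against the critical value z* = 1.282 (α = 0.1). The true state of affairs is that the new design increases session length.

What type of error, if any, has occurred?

No error (correct decision).

The conventional null hypothesis is that the new design has no effect on session length.
Since z = 1.61 > z* = 1.282, H₀ is rejected.
H₀ is false (actually the new design increases session length).
The decision matches the true state — no error.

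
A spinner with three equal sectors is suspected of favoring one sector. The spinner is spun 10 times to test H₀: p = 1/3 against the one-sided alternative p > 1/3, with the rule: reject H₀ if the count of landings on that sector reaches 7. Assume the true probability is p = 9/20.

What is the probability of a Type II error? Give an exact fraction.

Under the alternative p = 9/20, X ~ Binomial(10, 9/20); β is the probability the test does not reject, P(X < 7).
Summing C(10,j)·(9/20)^j·(11/20)^{10-j} for j = 0..6 gives 2298892939321/2560000000000.

2298892939321/2560000000000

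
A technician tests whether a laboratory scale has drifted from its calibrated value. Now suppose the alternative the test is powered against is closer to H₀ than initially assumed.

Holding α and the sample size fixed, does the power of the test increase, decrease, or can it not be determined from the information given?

A smaller departure from H₀ means the test statistic under Ha is distributed closer to where it would be under H₀; rejection becomes less likely.
Since power = 1 − β and β increases, power decreases.

It decreases.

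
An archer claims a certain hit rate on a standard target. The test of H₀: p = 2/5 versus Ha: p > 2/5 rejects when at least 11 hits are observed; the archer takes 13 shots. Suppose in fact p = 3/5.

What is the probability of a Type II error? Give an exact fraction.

1150021472/1220703125

β = P(fail to reject H₀ | Ha true) = P(Y ≤ 10 | p = 3/5), Y ~ Binomial(13, 3/5).
Summing C(13,j)·(3/5)^j·(2/5)^{13-j} for j = 0..10 gives 1150021472/1220703125.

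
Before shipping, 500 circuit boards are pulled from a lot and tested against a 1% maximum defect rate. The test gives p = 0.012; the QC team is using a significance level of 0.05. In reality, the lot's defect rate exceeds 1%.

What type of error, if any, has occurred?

The conventional null hypothesis is that the lot's defect rate is 1% (within specification).
Since p = 0.012 < α = 0.05, H₀ is rejected.
H₀ is false (actually the lot's defect rate exceeds 1%).
The decision matches the true state — no error.

No error — this is a correct decision.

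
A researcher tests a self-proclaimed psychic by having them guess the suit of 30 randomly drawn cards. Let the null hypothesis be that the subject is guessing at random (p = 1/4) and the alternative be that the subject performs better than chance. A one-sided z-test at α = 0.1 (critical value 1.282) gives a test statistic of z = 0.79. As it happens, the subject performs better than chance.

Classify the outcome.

Type II error

Since z = 0.79 ≤ z* = 1.282, H₀ is not rejected.
H₀ is false (actually the subject performs better than chance).
Failing to reject a false H₀ is a Type II error.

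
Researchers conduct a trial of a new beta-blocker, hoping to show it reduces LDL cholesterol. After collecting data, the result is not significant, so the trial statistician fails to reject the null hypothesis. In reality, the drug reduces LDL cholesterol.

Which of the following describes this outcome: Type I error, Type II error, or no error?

Type II error

The conventional null hypothesis here is that the drug has no effect on LDL cholesterol.
H₀ was not rejected, but H₀ is actually false.
Failing to reject a false null hypothesis is a Type II error (false negative).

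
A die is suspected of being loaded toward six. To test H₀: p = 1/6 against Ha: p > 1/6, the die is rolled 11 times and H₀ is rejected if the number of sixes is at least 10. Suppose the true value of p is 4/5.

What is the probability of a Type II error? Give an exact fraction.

6619897/9765625

β = P(fail to reject H₀ | Ha true) = P(K ≤ 9 | p = 4/5), K ~ Binomial(11, 4/5).
Equivalently, β = 1 − P(K ≥ 10) = 6619897/9765625.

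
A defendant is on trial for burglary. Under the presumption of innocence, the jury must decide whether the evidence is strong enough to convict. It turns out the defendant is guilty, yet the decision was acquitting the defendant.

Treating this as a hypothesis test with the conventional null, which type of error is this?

Type II error

The null hypothesis here is that the defendant is innocent.
'Acquitting the defendant' corresponds to failing to reject H₀.
H₀ was not rejected but H₀ is false — a Type II error (false negative).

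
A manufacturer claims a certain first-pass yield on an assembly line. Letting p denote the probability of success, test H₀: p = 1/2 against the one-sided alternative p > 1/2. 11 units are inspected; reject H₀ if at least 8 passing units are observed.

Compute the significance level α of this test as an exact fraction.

29/256

α = P(reject H₀ | H₀ true) = P(K ≥ 8 | p = 1/2), with K ~ Binomial(11, 1/2).
That's C(11,8) + C(11,9) + C(11,10) + C(11,11) over 2^11, i.e. (165 + 55 + 11 + 1)/2048 = 232/2048 = 29/256.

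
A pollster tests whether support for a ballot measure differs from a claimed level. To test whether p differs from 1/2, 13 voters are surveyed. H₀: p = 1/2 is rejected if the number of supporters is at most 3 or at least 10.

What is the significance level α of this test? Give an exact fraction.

Under H₀, Y ~ Binomial(13, 1/2); α is the probability of landing in either tail, P(Y ≤ 3) + P(Y ≥ 10).
The two tails are symmetric, so α = 2·(1 + 13 + 78 + 286)/2^13 = 756/8192 = 189/2048.

189/2048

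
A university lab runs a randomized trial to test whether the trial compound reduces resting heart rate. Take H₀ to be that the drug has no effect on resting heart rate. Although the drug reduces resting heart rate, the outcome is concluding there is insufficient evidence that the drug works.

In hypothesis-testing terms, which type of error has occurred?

Type II error

'Concluding there is insufficient evidence that the drug works' corresponds to failing to reject H₀.
H₀ was not rejected but H₀ is false — a Type II error (false negative).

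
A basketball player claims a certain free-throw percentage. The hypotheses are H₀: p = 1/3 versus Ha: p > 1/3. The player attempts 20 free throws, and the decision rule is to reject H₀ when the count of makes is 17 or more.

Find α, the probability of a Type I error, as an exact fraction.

Under H₀, Y ~ Binomial(20, 1/3), and α = P(Y ≥ 17).
Summing C(20,j)(1/3)^j(2/3)^{20−j} for j = 17,…,20 gives 3307/1162261467.

3307/1162261467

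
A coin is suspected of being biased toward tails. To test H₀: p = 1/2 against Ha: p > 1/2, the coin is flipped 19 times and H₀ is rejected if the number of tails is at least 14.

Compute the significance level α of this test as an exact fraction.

2083/65536

α = P(reject H₀ | H₀ true) = P(K ≥ 14 | p = 1/2), with K ~ Binomial(19, 1/2).
Summing the upper tail: (11628 + 3876 + 969 + 171 + 19 + 1) / 2^19 = 16664/524288 = 2083/65536.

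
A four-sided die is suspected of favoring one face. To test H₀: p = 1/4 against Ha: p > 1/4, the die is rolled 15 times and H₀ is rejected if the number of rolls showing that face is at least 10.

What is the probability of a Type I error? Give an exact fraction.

426785/536870912

α = P(reject H₀ | H₀ true) = P(Y ≥ 10 | p = 1/4), with Y ~ Binomial(15, 1/4).
Summing C(15,j)(1/4)^j(3/4)^{15−j} for j = 10,…,15 gives 426785/536870912.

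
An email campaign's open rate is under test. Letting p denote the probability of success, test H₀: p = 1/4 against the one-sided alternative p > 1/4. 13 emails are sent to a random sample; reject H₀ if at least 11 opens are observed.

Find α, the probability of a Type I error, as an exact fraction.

371/33554432

The Type I error probability is α = P(X ≥ 11) computed under H₀, where X ~ Binomial(13, 1/4).
Adding the binomial terms for j = 11 through 13 with p = 1/4 yields 371/33554432.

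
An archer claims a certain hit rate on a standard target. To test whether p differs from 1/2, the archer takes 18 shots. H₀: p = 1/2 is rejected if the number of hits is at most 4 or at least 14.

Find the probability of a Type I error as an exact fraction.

253/8192

α = P(S ≤ 4 or S ≥ 14 | p = 1/2), S ~ Binomial(18, 1/2).
By symmetry, α = 2·P(S ≤ 4) = 2·(1 + 18 + 153 + 816 + 3060)/262144 = 8096/262144 = 253/8192.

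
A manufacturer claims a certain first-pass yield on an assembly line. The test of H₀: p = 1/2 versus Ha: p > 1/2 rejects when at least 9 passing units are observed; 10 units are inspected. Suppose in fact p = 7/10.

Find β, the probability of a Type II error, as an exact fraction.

8506916541/10000000000

Under the alternative p = 7/10, X ~ Binomial(10, 7/10); β is the probability the test does not reject, P(X < 9).
Summing C(10,j)·(7/10)^j·(3/10)^{10-j} for j = 0..8 gives 8506916541/10000000000.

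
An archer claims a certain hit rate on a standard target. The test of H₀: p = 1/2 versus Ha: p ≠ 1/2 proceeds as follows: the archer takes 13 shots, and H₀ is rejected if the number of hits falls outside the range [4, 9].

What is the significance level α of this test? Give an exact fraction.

189/2048

Under H₀, Y ~ Binomial(13, 1/2); α is the probability of landing in either tail, P(Y ≤ 3) + P(Y ≥ 10).
Each tail has probability (1 + 13 + 78 + 286)/8192; doubling gives α = 756/8192 = 189/2048.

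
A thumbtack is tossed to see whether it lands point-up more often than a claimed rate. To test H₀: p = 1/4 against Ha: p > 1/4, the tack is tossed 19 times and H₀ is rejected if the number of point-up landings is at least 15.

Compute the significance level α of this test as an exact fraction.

85429/68719476736

α = P(reject H₀ | H₀ true) = P(Y ≥ 15 | p = 1/4), with Y ~ Binomial(19, 1/4).
P(Y ≥ 15) = Σ_{j=15}^{19} C(19,j)·(1/4)^j·(3/4)^{19-j} = 85429/68719476736.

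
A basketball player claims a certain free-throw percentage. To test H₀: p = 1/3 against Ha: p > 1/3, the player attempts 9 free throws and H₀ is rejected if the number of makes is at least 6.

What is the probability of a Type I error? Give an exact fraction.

The Type I error probability is α = P(Y ≥ 6) computed under H₀, where Y ~ Binomial(9, 1/3).
P(Y ≥ 6) = Σ_{j=6}^{9} C(9,j)·(1/3)^j·(2/3)^{9-j} = 835/19683.

835/19683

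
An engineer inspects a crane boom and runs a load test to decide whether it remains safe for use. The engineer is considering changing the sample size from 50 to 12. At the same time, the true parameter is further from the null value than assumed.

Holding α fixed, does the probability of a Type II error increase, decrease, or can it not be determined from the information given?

Cannot be determined from the information given.

The first change alone would make β increase; the second alone would make β decrease. Which effect dominates depends on the magnitudes, which are not given.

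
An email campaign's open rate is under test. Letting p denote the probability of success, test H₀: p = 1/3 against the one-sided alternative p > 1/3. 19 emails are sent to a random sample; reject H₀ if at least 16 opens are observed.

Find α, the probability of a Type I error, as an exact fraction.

Under H₀, X ~ Binomial(19, 1/3), and α = P(X ≥ 16).
P(X ≥ 16) = Σ_{j=16}^{19} C(19,j)·(1/3)^j·(2/3)^{19-j} = 2825/387420489.

2825/387420489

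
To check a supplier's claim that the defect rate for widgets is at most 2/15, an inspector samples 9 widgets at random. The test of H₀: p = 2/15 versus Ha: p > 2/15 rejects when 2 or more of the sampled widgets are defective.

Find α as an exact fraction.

13155707024/38443359375

The significance level is the probability, assuming p = 2/15, of seeing 2 or more defectives in 9 draws.
α = 1 − P(S ≤ 1) = 1 − 25287652351/38443359375 = 13155707024/38443359375.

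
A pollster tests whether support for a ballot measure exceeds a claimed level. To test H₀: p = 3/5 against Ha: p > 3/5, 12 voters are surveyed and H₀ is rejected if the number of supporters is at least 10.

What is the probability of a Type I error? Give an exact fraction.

Under H₀, Y ~ Binomial(12, 3/5), and α = P(Y ≥ 10).
P(Y ≥ 10) = Σ_{j=10}^{12} C(12,j)·(3/5)^j·(2/5)^{12-j} = 4074381/48828125.

4074381/48828125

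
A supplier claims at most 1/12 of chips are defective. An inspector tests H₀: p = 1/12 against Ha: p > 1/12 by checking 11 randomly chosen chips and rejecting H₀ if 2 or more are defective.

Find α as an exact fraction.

The significance level is the probability, assuming p = 1/12, of seeing 2 or more defectives in 11 draws.
α = 1 − P(Y ≤ 1) = 1 − 285311670611/371504185344 = 86192514733/371504185344.

86192514733/371504185344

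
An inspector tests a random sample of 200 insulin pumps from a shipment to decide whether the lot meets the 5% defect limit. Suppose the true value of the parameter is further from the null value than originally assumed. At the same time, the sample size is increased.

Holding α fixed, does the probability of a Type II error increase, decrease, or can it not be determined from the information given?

It decreases.

A bigger departure from H₀ is easier for the test to detect, so it fails to reject less often. Increasing n separates the H₀ and Ha sampling distributions, so under Ha fewer outcomes land in the acceptance region. Both changes push β in the same direction.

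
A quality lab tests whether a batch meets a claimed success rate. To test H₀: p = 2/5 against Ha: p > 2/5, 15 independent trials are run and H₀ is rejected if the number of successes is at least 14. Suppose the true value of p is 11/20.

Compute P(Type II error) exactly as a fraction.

β = P(fail to reject H₀ | Ha true) = P(X ≤ 13 | p = 11/20), X ~ Binomial(15, 11/20).
Equivalently, β = 1 − P(X ≥ 14) = 16356278262148423407/16384000000000000000.

16356278262148423407/16384000000000000000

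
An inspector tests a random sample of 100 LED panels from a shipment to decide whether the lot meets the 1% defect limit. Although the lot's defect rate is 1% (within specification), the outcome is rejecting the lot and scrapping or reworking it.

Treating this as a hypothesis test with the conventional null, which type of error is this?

Type I error

The null hypothesis here is that the lot's defect rate is 1% (within specification).
'Rejecting the lot and scrapping or reworking it' corresponds to rejecting H₀.
H₀ was rejected but H₀ is true — a Type I error (false positive).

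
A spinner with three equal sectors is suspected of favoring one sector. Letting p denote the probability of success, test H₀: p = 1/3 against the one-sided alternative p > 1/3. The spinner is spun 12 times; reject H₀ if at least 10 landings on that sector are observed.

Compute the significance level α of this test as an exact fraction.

The Type I error probability is α = P(X ≥ 10) computed under H₀, where X ~ Binomial(12, 1/3).
Summing C(12,j)(1/3)^j(2/3)^{12−j} for j = 10,…,12 gives 289/531441.

289/531441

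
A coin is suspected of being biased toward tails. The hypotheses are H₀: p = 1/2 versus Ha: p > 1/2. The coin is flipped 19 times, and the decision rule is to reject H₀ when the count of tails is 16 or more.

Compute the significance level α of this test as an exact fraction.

The Type I error probability is α = P(Y ≥ 16) computed under H₀, where Y ~ Binomial(19, 1/2).
Summing the upper tail: (969 + 171 + 19 + 1) / 2^19 = 1160/524288 = 145/65536.

145/65536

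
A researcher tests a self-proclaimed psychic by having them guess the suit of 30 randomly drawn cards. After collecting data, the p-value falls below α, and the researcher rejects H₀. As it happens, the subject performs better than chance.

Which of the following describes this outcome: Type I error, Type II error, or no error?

The conventional null hypothesis here is that the subject is guessing at random (p = 1/4).
The test rejected a false H₀ — the decision matches the true state.

No error — this is a correct decision.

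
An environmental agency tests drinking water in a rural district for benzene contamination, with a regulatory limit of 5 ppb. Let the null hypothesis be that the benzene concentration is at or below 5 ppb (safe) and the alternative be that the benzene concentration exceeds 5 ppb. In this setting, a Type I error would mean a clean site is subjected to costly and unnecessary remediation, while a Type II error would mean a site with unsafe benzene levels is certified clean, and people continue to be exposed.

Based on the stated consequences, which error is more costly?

The Type II consequence (a site with unsafe benzene levels is certified clean, and people continue to be exposed) is more severe than the Type I consequence (a clean site is subjected to costly and unnecessary remediation).

Type II error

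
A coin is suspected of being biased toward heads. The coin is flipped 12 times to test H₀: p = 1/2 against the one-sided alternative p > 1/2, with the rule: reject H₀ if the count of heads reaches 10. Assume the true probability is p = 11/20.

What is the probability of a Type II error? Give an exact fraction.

784677287856069/819200000000000

A Type II error is failing to reject when Ha holds: with p = 11/20, β = P(S ≤ 9).
Adding the binomial probabilities P(S=0)+…+P(S=9) at p = 11/20 gives 784677287856069/819200000000000.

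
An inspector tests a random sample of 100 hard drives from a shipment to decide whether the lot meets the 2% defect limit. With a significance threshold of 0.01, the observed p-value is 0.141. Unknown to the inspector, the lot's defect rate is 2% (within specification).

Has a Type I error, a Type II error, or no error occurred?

Neither — the decision is correct.

The conventional null hypothesis is that the lot's defect rate is 2% (within specification).
Since p = 0.141 ≥ α = 0.01, H₀ is not rejected.
H₀ is true (actually the lot's defect rate is 2% (within specification)).
The decision matches the true state — no error.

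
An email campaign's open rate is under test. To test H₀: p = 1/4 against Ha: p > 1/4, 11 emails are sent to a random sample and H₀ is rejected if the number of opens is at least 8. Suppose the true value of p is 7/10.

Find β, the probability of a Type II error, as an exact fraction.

1076094153/2500000000

Under the alternative p = 7/10, X ~ Binomial(11, 7/10); β is the probability the test does not reject, P(X < 8).
Summing C(11,j)·(7/10)^j·(3/10)^{11-j} for j = 0..7 gives 1076094153/2500000000.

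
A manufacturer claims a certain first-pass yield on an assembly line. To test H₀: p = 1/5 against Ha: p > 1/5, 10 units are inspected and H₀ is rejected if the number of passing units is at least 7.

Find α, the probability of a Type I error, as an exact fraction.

The Type I error probability is α = P(Y ≥ 7) computed under H₀, where Y ~ Binomial(10, 1/5).
Adding the binomial terms for j = 7 through 10 with p = 1/5 yields 8441/9765625.

8441/9765625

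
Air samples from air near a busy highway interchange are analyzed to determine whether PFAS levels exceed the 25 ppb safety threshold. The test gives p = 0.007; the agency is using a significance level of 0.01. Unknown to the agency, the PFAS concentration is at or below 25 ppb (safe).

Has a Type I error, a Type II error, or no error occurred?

Type I error

The conventional null hypothesis is that the PFAS concentration is at or below 25 ppb (safe).
Since p = 0.007 < α = 0.01, H₀ is rejected.
H₀ is true (actually the PFAS concentration is at or below 25 ppb (safe)).
Rejecting a true H₀ is a Type I error.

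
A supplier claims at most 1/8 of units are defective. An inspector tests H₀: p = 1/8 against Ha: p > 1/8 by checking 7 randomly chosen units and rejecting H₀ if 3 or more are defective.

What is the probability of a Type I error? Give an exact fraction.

97119/2097152

Under H₀, S ~ Binomial(7, 1/8); the Type I error rate is P(S ≥ 3).
α = 1 − P(S ≤ 2) = 1 − 2000033/2097152 = 97119/2097152.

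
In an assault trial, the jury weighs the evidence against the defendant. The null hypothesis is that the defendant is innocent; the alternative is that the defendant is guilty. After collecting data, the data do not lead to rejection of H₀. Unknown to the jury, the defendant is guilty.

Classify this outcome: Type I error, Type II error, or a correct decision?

H₀ was not rejected, but H₀ is actually false.
Failing to reject a false null hypothesis is a Type II error (false negative).

Type II error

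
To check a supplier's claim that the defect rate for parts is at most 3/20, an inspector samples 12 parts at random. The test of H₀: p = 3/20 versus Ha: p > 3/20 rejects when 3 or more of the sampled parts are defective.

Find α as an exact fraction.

α = P(reject H₀ | H₀ true) = P(Y ≥ 3 | p = 3/20), Y ~ Binomial(12, 3/20).
Via the complement, α = 1 − Σ_{j=0}^{2} C(12,j)(3/20)^j(17/20)^{12-j} = 216417823765749/819200000000000.

216417823765749/819200000000000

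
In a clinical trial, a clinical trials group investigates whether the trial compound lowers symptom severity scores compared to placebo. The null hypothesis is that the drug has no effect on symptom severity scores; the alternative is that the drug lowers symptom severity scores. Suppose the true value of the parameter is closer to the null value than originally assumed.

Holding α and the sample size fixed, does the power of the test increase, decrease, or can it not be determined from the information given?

It decreases.

A smaller departure from H₀ means the test statistic under Ha is distributed closer to where it would be under H₀; rejection becomes less likely.
Since power = 1 − β and β increases, power decreases.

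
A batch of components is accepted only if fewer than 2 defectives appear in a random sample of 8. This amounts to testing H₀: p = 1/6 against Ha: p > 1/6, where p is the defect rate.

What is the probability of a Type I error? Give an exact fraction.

The significance level is the probability, assuming p = 1/6, of seeing 2 or more defectives in 8 draws.
Via the complement, α = 1 − Σ_{j=0}^{1} C(8,j)(1/6)^j(5/6)^{8-j} = 663991/1679616.

663991/1679616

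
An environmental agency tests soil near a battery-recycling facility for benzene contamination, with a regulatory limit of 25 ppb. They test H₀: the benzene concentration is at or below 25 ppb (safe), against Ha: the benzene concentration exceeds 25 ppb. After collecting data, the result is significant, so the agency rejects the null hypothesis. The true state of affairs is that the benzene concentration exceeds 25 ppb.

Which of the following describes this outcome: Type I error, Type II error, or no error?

No error — this is a correct decision.

The test rejected a false H₀ — the decision matches the true state.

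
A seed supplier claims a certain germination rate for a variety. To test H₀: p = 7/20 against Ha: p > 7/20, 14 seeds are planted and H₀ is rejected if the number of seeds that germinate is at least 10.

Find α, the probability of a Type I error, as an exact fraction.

1977660911219567/327680000000000000

The Type I error probability is α = P(S ≥ 10) computed under H₀, where S ~ Binomial(14, 7/20).
Adding the binomial terms for j = 10 through 14 with p = 7/20 yields 1977660911219567/327680000000000000.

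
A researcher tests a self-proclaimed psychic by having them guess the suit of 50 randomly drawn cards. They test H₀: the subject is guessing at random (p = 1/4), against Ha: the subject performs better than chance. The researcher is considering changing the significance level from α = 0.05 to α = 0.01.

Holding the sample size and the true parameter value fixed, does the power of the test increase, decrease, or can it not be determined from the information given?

It decreases.

Lowering α raises the bar for rejection; under Ha, the test now fails to reject on outcomes it previously would have rejected.
Since power = 1 − β and β increases, power decreases.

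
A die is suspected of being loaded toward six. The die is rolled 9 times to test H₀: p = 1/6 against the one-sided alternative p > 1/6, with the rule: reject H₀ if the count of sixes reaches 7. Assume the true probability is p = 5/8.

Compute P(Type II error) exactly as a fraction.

Under the alternative p = 5/8, S ~ Binomial(9, 5/8); β is the probability the test does not reject, P(S < 7).
Equivalently, β = 1 − P(S ≥ 7) = 24101307/33554432.

24101307/33554432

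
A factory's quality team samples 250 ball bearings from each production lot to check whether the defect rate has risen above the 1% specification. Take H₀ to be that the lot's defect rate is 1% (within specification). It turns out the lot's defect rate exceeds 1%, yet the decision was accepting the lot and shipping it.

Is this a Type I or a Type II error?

Type II error

'Accepting the lot and shipping it' corresponds to failing to reject H₀.
H₀ was not rejected but H₀ is false — a Type II error (false negative).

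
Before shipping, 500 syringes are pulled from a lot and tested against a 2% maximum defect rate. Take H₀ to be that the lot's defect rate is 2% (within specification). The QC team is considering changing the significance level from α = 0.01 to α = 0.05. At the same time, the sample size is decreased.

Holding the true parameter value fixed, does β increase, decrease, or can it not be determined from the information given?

Cannot be determined from the information given.

The first change alone would make β decrease; the second alone would make β increase. Which effect dominates depends on the magnitudes, which are not given.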